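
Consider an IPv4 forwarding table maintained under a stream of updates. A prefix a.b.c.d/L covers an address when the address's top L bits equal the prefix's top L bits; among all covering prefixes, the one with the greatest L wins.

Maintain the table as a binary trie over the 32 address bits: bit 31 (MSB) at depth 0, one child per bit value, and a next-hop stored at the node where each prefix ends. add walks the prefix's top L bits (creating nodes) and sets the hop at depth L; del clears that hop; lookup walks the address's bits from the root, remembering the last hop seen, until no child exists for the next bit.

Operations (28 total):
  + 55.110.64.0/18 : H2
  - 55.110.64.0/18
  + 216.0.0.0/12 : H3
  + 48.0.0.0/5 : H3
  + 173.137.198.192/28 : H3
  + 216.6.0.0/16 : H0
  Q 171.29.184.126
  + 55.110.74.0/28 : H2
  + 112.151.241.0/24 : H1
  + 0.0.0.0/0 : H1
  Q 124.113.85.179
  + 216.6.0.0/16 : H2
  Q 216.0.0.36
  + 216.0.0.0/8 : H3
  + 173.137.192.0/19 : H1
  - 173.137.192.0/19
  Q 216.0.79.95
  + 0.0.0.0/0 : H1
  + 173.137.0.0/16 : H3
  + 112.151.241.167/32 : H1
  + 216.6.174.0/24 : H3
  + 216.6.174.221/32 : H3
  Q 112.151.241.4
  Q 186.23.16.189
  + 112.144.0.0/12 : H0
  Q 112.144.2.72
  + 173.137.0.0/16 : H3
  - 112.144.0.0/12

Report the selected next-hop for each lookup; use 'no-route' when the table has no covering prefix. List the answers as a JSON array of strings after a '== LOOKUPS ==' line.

Trace:
  add 55.110.64.0/18 -> H2 at depth 18
  - 55.110.64.0/18 clear@18
  add 216.0.0.0/12 -> H3 at depth 12
  add 48.0.0.0/5 -> H3 at depth 5
  add 173.137.198.192/28 -> H3 at depth 28
  add 216.6.0.0/16 -> H0 at depth 16
  Q 171.29.184.126: descend 10101 ; hops seen [∅] ; pick no-route
  add 55.110.74.0/28 -> H2 at depth 28
  add 112.151.241.0/24 -> H1 at depth 24
  add 0.0.0.0/0 -> H1 at depth 0
  Q 124.113.85.179: descend 0111 ; hops seen [H1] ; pick H1
  add 216.6.0.0/16 -> H2 at depth 16
  Q 216.0.0.36: descend 1101100000000 ; hops seen [H1,H3] ; pick H3
  add 216.0.0.0/8 -> H3 at depth 8
  add 173.137.192.0/19 -> H1 at depth 19
  - 173.137.192.0/19 clear@19
  Q 216.0.79.95: descend 1101100000000 ; hops seen [H1,H3,H3] ; pick H3
  add 0.0.0.0/0 -> H1 at depth 0
  add 173.137.0.0/16 -> H3 at depth 16
  add 112.151.241.167/32 -> H1 at depth 32
  add 216.6.174.0/24 -> H3 at depth 24
  add 216.6.174.221/32 -> H3 at depth 32
  Q 112.151.241.4: descend 011100001001011111110001 ; hops seen [H1,H1] ; pick H1
  Q 186.23.16.189: descend 101 ; hops seen [H1] ; pick H1
  add 112.144.0.0/12 -> H0 at depth 12
  Q 112.144.2.72: descend 0111000010010 ; hops seen [H1,H0] ; pick H0
  add 173.137.0.0/16 -> H3 at depth 16
  - 112.144.0.0/12 clear@12

== LOOKUPS ==
["no-route","H1","H3","H3","H1","H1","H0"]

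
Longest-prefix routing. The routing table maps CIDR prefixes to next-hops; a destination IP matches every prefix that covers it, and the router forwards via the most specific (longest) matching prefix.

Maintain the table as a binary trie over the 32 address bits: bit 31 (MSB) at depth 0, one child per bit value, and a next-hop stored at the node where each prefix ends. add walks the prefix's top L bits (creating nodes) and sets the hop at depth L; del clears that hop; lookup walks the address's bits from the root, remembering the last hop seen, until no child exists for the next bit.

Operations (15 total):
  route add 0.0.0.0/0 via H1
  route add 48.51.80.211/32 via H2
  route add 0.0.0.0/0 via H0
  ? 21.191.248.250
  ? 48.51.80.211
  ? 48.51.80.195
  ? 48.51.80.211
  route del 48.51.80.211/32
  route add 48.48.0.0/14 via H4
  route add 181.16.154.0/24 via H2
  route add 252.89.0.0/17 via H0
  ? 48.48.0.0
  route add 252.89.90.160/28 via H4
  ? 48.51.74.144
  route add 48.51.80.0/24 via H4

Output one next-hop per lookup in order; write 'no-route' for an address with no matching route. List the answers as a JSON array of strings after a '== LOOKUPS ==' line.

Process each operation:
  + 0.0.0.0/0 (H1) depth=0
  + 48.51.80.211/32 (H2) depth=32
  + 0.0.0.0/0 (H0) depth=0
  Q 21.191.248.250: descend 00 ; hops seen [H0] ; pick H0
  Q 48.51.80.211: descend 00110000001100110101000011010011 ; hops seen [H0,H2] ; pick H2
  Q 48.51.80.195: descend 001100000011001101010000110 ; hops seen [H0] ; pick H0
  Q 48.51.80.211: descend 00110000001100110101000011010011 ; hops seen [H0,H2] ; pick H2
  - 48.51.80.211/32 clear@32
  + 48.48.0.0/14 (H4) depth=14
  + 181.16.154.0/24 (H2) depth=24
  + 252.89.0.0/17 (H0) depth=17
  Q 48.48.0.0: descend 00110000001100 ; hops seen [H0,H4] ; pick H4
  + 252.89.90.160/28 (H4) depth=28
  Q 48.51.74.144: descend 0011000000110011010 ; hops seen [H0,H4] ; pick H4
  + 48.51.80.0/24 (H4) depth=24

== LOOKUPS ==
["H0","H2","H0","H2","H4","H4"]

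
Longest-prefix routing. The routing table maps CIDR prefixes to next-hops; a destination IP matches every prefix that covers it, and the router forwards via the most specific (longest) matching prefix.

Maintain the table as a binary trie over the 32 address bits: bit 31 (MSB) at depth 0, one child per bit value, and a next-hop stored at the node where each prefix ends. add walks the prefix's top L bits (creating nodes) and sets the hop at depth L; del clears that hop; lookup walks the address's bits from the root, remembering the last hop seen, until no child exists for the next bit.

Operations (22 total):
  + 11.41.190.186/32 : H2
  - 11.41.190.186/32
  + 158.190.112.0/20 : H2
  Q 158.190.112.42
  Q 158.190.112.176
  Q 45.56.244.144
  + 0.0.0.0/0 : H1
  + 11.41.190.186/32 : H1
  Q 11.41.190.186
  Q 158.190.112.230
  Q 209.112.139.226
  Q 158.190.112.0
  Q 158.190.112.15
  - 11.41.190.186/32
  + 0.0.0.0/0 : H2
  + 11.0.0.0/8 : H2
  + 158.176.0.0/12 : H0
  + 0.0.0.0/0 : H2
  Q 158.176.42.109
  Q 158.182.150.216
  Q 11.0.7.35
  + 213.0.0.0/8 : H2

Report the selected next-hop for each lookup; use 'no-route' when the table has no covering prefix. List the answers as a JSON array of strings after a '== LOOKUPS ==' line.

Trace:
  add 11.41.190.186/32 -> H2 at depth 32
  - 11.41.190.186/32 clear@32
  add 158.190.112.0/20 -> H2 at depth 20
  lookup 158.190.112.42: bits 10011110101111100111 walk d0:-→d1:-→d2:-→d3:-→d4:-→d5:-→d6:-→d7:-→d8:-→d9:-→d10:-→d11:-→d12:-→d13:-→d14:-→d15:-→d16:-→d17:-→d18:-→d19:-→d20:H2 -> H2
  lookup 158.190.112.176: bits 10011110101111100111 walk d0:-→d1:-→d2:-→d3:-→d4:-→d5:-→d6:-→d7:-→d8:-→d9:-→d10:-→d11:-→d12:-→d13:-→d14:-→d15:-→d16:-→d17:-→d18:-→d19:-→d20:H2 -> H2
  lookup 45.56.244.144: bits 00 walk d0:-→d1:-→d2:- -> no-route
  add 0.0.0.0/0 -> H1 at depth 0
  add 11.41.190.186/32 -> H1 at depth 32
  lookup 11.41.190.186: bits 00001011001010011011111010111010 walk d0:H1→d1:-→d2:-→d3:-→d4:-→d5:-→d6:-→d7:-→d8:-→d9:-→d10:-→d11:-→d12:-→d13:-→d14:-→d15:-→d16:-→d17:-→d18:-→d19:-→d20:-→d21:-→d22:-→d23:-→d24:-→d25:-→d26:-→d27:-→d28:-→d29:-→d30:-→d31:-→d32:H1 -> H1
  lookup 158.190.112.230: bits 10011110101111100111 walk d0:H1→d1:-→d2:-→d3:-→d4:-→d5:-→d6:-→d7:-→d8:-→d9:-→d10:-→d11:-→d12:-→d13:-→d14:-→d15:-→d16:-→d17:-→d18:-→d19:-→d20:H2 -> H2
  lookup 209.112.139.226: bits 1 walk d0:H1→d1:- -> H1
  lookup 158.190.112.0: bits 10011110101111100111 walk d0:H1→d1:-→d2:-→d3:-→d4:-→d5:-→d6:-→d7:-→d8:-→d9:-→d10:-→d11:-→d12:-→d13:-→d14:-→d15:-→d16:-→d17:-→d18:-→d19:-→d20:H2 -> H2
  lookup 158.190.112.15: bits 10011110101111100111 walk d0:H1→d1:-→d2:-→d3:-→d4:-→d5:-→d6:-→d7:-→d8:-→d9:-→d10:-→d11:-→d12:-→d13:-→d14:-→d15:-→d16:-→d17:-→d18:-→d19:-→d20:H2 -> H2
  - 11.41.190.186/32 clear@32
  add 0.0.0.0/0 -> H2 at depth 0
  add 11.0.0.0/8 -> H2 at depth 8
  add 158.176.0.0/12 -> H0 at depth 12
  add 0.0.0.0/0 -> H2 at depth 0
  lookup 158.176.42.109: bits 100111101011 walk d0:H2→d1:-→d2:-→d3:-→d4:-→d5:-→d6:-→d7:-→d8:-→d9:-→d10:-→d11:-→d12:H0 -> H0
  lookup 158.182.150.216: bits 100111101011 walk d0:H2→d1:-→d2:-→d3:-→d4:-→d5:-→d6:-→d7:-→d8:-→d9:-→d10:-→d11:-→d12:H0 -> H0
  lookup 11.0.7.35: bits 0000101100 walk d0:H2→d1:-→d2:-→d3:-→d4:-→d5:-→d6:-→d7:-→d8:H2→d9:-→d10:- -> H2
  add 213.0.0.0/8 -> H2 at depth 8

== LOOKUPS ==
["H2","H2","no-route","H1","H2","H1","H2","H2","H0","H0","H2"]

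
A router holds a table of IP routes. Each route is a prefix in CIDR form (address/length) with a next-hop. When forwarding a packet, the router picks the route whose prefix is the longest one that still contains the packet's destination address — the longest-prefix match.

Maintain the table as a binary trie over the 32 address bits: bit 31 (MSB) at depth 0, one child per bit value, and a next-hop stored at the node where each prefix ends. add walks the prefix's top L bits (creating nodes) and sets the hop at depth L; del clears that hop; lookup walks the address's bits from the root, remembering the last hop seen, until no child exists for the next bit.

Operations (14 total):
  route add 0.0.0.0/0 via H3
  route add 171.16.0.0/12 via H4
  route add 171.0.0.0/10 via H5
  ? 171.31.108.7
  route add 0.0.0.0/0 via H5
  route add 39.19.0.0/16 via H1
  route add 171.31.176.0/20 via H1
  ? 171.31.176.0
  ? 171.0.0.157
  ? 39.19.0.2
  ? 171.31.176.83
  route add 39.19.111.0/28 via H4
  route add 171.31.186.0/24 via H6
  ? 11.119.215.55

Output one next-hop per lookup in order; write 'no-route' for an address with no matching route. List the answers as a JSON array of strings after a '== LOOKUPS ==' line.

Apply in order:
  + 0.0.0.0/0 (H3) depth=0
  + 171.16.0.0/12 (H4) depth=12
  + 171.0.0.0/10 (H5) depth=10
  ? 171.31.108.7  path d0:H3→d1:-→d2:-→d3:-→d4:-→d5:-→d6:-→d7:-→d8:-→d9:-→d10:H5→d11:-→d12:H4  best=H4
  + 0.0.0.0/0 (H5) depth=0
  + 39.19.0.0/16 (H1) depth=16
  + 171.31.176.0/20 (H1) depth=20
  ? 171.31.176.0  path d0:H5→d1:-→d2:-→d3:-→d4:-→d5:-→d6:-→d7:-→d8:-→d9:-→d10:H5→d11:-→d12:H4→d13:-→d14:-→d15:-→d16:-→d17:-→d18:-→d19:-→d20:H1  best=H1
  ? 171.0.0.157  path d0:H5→d1:-→d2:-→d3:-→d4:-→d5:-→d6:-→d7:-→d8:-→d9:-→d10:H5→d11:-  best=H5
  ? 39.19.0.2  path d0:H5→d1:-→d2:-→d3:-→d4:-→d5:-→d6:-→d7:-→d8:-→d9:-→d10:-→d11:-→d12:-→d13:-→d14:-→d15:-→d16:H1  best=H1
  ? 171.31.176.83  path d0:H5→d1:-→d2:-→d3:-→d4:-→d5:-→d6:-→d7:-→d8:-→d9:-→d10:H5→d11:-→d12:H4→d13:-→d14:-→d15:-→d16:-→d17:-→d18:-→d19:-→d20:H1  best=H1
  + 39.19.111.0/28 (H4) depth=28
  + 171.31.186.0/24 (H6) depth=24
  ? 11.119.215.55  path d0:H5→d1:-→d2:-  best=H5

== LOOKUPS ==
["H4","H1","H5","H1","H1","H5"]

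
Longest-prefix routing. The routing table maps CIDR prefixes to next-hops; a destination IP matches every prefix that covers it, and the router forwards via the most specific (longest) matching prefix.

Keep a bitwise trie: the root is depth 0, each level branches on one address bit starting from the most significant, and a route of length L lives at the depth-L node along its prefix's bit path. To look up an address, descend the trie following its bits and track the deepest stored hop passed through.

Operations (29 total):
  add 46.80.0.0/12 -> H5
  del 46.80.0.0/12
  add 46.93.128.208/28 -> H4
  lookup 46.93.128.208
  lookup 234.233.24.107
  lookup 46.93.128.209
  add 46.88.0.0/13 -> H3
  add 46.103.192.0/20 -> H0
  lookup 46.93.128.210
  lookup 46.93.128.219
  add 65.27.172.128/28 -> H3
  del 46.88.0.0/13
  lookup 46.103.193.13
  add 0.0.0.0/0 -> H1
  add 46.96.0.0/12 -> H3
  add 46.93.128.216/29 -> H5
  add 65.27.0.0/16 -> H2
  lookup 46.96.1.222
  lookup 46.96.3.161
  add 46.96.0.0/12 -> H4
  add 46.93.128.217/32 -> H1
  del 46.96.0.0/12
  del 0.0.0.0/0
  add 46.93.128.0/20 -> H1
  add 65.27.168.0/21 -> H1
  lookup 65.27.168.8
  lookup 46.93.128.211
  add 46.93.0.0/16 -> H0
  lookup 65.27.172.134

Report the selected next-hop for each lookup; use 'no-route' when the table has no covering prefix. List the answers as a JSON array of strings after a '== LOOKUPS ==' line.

Apply in order:
  add 46.80.0.0/12 -> H5 at depth 12
  del 46.80.0.0/12 (clear depth 12)
  add 46.93.128.208/28 -> H4 at depth 28
  Q 46.93.128.208: descend 0010111001011101100000001101 ; hops seen [H4] ; pick H4
  Q 234.233.24.107: descend ε ; hops seen [∅] ; pick no-route
  Q 46.93.128.209: descend 0010111001011101100000001101 ; hops seen [H4] ; pick H4
  add 46.88.0.0/13 -> H3 at depth 13
  add 46.103.192.0/20 -> H0 at depth 20
  Q 46.93.128.210: descend 0010111001011101100000001101 ; hops seen [H3,H4] ; pick H4
  Q 46.93.128.219: descend 0010111001011101100000001101 ; hops seen [H3,H4] ; pick H4
  add 65.27.172.128/28 -> H3 at depth 28
  del 46.88.0.0/13 (clear depth 13)
  Q 46.103.193.13: descend 00101110011001111100 ; hops seen [H0] ; pick H0
  add 0.0.0.0/0 -> H1 at depth 0
  add 46.96.0.0/12 -> H3 at depth 12
  add 46.93.128.216/29 -> H5 at depth 29
  add 65.27.0.0/16 -> H2 at depth 16
  Q 46.96.1.222: descend 0010111001100 ; hops seen [H1,H3] ; pick H3
  Q 46.96.3.161: descend 0010111001100 ; hops seen [H1,H3] ; pick H3
  add 46.96.0.0/12 -> H4 at depth 12
  add 46.93.128.217/32 -> H1 at depth 32
  del 46.96.0.0/12 (clear depth 12)
  del 0.0.0.0/0 (clear depth 0)
  add 46.93.128.0/20 -> H1 at depth 20
  add 65.27.168.0/21 -> H1 at depth 21
  Q 65.27.168.8: descend 010000010001101110101 ; hops seen [H2,H1] ; pick H1
  Q 46.93.128.211: descend 0010111001011101100000001101 ; hops seen [H1,H4] ; pick H4
  add 46.93.0.0/16 -> H0 at depth 16
  Q 65.27.172.134: descend 0100000100011011101011001000 ; hops seen [H2,H1,H3] ; pick H3

== LOOKUPS ==
["H4","no-route","H4","H4","H4","H0","H3","H3","H1","H4","H3"]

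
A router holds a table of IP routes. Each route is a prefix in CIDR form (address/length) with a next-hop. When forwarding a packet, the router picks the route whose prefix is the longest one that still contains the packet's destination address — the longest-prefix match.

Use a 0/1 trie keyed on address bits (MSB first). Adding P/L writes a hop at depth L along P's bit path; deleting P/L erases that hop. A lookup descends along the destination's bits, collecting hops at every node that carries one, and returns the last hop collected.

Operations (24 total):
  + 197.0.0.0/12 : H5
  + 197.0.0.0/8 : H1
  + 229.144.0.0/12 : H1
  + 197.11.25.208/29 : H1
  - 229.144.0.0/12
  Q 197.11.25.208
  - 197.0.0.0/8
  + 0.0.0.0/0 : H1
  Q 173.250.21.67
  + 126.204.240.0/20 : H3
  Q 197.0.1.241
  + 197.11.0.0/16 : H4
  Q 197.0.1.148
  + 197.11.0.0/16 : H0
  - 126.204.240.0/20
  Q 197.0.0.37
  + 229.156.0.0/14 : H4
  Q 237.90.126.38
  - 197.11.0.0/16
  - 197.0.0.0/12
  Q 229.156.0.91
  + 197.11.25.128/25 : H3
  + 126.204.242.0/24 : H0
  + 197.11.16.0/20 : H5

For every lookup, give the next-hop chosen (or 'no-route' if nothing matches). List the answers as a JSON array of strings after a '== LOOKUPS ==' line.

Apply in order:
  add 197.0.0.0/12 -> H5 at depth 12
  add 197.0.0.0/8 -> H1 at depth 8
  add 229.144.0.0/12 -> H1 at depth 12
  add 197.11.25.208/29 -> H1 at depth 29
  del 229.144.0.0/12 (clear depth 12)
  lookup 197.11.25.208: bits 11000101000010110001100111010 walk d0:-→d1:-→d2:-→d3:-→d4:-→d5:-→d6:-→d7:-→d8:H1→d9:-→d10:-→d11:-→d12:H5→d13:-→d14:-→d15:-→d16:-→d17:-→d18:-→d19:-→d20:-→d21:-→d22:-→d23:-→d24:-→d25:-→d26:-→d27:-→d28:-→d29:H1 -> H1
  del 197.0.0.0/8 (clear depth 8)
  add 0.0.0.0/0 -> H1 at depth 0
  lookup 173.250.21.67: bits 1 walk d0:H1→d1:- -> H1
  add 126.204.240.0/20 -> H3 at depth 20
  lookup 197.0.1.241: bits 110001010000 walk d0:H1→d1:-→d2:-→d3:-→d4:-→d5:-→d6:-→d7:-→d8:-→d9:-→d10:-→d11:-→d12:H5 -> H5
  add 197.11.0.0/16 -> H4 at depth 16
  lookup 197.0.1.148: bits 110001010000 walk d0:H1→d1:-→d2:-→d3:-→d4:-→d5:-→d6:-→d7:-→d8:-→d9:-→d10:-→d11:-→d12:H5 -> H5
  add 197.11.0.0/16 -> H0 at depth 16
  del 126.204.240.0/20 (clear depth 20)
  lookup 197.0.0.37: bits 110001010000 walk d0:H1→d1:-→d2:-→d3:-→d4:-→d5:-→d6:-→d7:-→d8:-→d9:-→d10:-→d11:-→d12:H5 -> H5
  add 229.156.0.0/14 -> H4 at depth 14
  lookup 237.90.126.38: bits 1110 walk d0:H1→d1:-→d2:-→d3:-→d4:- -> H1
  del 197.11.0.0/16 (clear depth 16)
  del 197.0.0.0/12 (clear depth 12)
  lookup 229.156.0.91: bits 11100101100111 walk d0:H1→d1:-→d2:-→d3:-→d4:-→d5:-→d6:-→d7:-→d8:-→d9:-→d10:-→d11:-→d12:-→d13:-→d14:H4 -> H4
  add 197.11.25.128/25 -> H3 at depth 25
  add 126.204.242.0/24 -> H0 at depth 24
  add 197.11.16.0/20 -> H5 at depth 20

== LOOKUPS ==
["H1","H1","H5","H5","H5","H1","H4"]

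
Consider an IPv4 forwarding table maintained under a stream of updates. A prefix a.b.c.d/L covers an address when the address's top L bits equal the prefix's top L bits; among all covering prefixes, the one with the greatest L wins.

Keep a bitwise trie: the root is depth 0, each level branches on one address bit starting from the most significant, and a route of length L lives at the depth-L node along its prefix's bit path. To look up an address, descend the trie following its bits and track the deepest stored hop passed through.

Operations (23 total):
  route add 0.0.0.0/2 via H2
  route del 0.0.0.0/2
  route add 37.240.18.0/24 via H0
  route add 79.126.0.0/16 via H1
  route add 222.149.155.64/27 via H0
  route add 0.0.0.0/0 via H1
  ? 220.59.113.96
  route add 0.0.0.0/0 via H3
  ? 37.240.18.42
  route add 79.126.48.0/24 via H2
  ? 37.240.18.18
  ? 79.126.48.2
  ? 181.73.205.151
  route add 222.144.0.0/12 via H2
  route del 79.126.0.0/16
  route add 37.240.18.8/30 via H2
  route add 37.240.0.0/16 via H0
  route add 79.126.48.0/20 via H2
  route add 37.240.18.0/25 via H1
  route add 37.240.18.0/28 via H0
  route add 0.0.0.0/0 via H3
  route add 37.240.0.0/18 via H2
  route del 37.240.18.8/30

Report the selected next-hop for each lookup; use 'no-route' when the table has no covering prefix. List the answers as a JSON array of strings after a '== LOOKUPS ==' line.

Trace:
  add 0.0.0.0/2 -> H2 at depth 2
  - 0.0.0.0/2 clear@2
  add 37.240.18.0/24 -> H0 at depth 24
  add 79.126.0.0/16 -> H1 at depth 16
  add 222.149.155.64/27 -> H0 at depth 27
  add 0.0.0.0/0 -> H1 at depth 0
  Q 220.59.113.96: descend 110111 ; hops seen [H1] ; pick H1
  add 0.0.0.0/0 -> H3 at depth 0
  Q 37.240.18.42: descend 001001011111000000010010 ; hops seen [H3,H0] ; pick H0
  add 79.126.48.0/24 -> H2 at depth 24
  Q 37.240.18.18: descend 001001011111000000010010 ; hops seen [H3,H0] ; pick H0
  Q 79.126.48.2: descend 010011110111111000110000 ; hops seen [H3,H1,H2] ; pick H2
  Q 181.73.205.151: descend 1 ; hops seen [H3] ; pick H3
  add 222.144.0.0/12 -> H2 at depth 12
  - 79.126.0.0/16 clear@16
  add 37.240.18.8/30 -> H2 at depth 30
  add 37.240.0.0/16 -> H0 at depth 16
  add 79.126.48.0/20 -> H2 at depth 20
  add 37.240.18.0/25 -> H1 at depth 25
  add 37.240.18.0/28 -> H0 at depth 28
  add 0.0.0.0/0 -> H3 at depth 0
  add 37.240.0.0/18 -> H2 at depth 18
  - 37.240.18.8/30 clear@30

== LOOKUPS ==
["H1","H0","H0","H2","H3"]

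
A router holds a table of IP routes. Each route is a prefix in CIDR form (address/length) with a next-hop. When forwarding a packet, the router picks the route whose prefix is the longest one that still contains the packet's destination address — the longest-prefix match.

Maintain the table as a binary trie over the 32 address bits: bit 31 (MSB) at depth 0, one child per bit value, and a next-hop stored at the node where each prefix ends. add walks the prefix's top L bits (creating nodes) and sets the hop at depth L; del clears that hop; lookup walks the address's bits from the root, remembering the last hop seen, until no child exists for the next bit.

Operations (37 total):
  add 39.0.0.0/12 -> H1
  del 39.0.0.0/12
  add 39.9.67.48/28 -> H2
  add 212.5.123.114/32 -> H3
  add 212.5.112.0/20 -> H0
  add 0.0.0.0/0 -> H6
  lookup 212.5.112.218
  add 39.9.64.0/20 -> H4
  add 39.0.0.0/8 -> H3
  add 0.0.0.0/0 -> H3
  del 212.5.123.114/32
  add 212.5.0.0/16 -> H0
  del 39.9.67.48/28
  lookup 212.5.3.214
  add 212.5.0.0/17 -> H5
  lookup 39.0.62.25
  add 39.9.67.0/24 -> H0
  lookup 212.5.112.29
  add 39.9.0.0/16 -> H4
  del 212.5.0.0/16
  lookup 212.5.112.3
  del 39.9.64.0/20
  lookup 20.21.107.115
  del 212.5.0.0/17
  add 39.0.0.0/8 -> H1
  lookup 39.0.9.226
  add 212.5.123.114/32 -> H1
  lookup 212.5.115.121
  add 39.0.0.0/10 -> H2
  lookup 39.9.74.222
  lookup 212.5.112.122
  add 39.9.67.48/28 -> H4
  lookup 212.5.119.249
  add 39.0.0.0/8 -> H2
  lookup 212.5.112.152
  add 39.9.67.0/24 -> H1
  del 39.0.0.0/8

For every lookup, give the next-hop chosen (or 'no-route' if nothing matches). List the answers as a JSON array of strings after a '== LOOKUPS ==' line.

Trace:
  add 39.0.0.0/12 -> H1 at depth 12
  - 39.0.0.0/12 clear@12
  add 39.9.67.48/28 -> H2 at depth 28
  add 212.5.123.114/32 -> H3 at depth 32
  add 212.5.112.0/20 -> H0 at depth 20
  add 0.0.0.0/0 -> H6 at depth 0
  lookup 212.5.112.218: bits 11010100000001010111 walk d0:H6→d1:-→d2:-→d3:-→d4:-→d5:-→d6:-→d7:-→d8:-→d9:-→d10:-→d11:-→d12:-→d13:-→d14:-→d15:-→d16:-→d17:-→d18:-→d19:-→d20:H0 -> H0
  add 39.9.64.0/20 -> H4 at depth 20
  add 39.0.0.0/8 -> H3 at depth 8
  add 0.0.0.0/0 -> H3 at depth 0
  - 212.5.123.114/32 clear@32
  add 212.5.0.0/16 -> H0 at depth 16
  - 39.9.67.48/28 clear@28
  lookup 212.5.3.214: bits 11010100000001010 walk d0:H3→d1:-→d2:-→d3:-→d4:-→d5:-→d6:-→d7:-→d8:-→d9:-→d10:-→d11:-→d12:-→d13:-→d14:-→d15:-→d16:H0→d17:- -> H0
  add 212.5.0.0/17 -> H5 at depth 17
  lookup 39.0.62.25: bits 001001110000 walk d0:H3→d1:-→d2:-→d3:-→d4:-→d5:-→d6:-→d7:-→d8:H3→d9:-→d10:-→d11:-→d12:- -> H3
  add 39.9.67.0/24 -> H0 at depth 24
  lookup 212.5.112.29: bits 11010100000001010111 walk d0:H3→d1:-→d2:-→d3:-→d4:-→d5:-→d6:-→d7:-→d8:-→d9:-→d10:-→d11:-→d12:-→d13:-→d14:-→d15:-→d16:H0→d17:H5→d18:-→d19:-→d20:H0 -> H0
  add 39.9.0.0/16 -> H4 at depth 16
  - 212.5.0.0/16 clear@16
  lookup 212.5.112.3: bits 11010100000001010111 walk d0:H3→d1:-→d2:-→d3:-→d4:-→d5:-→d6:-→d7:-→d8:-→d9:-→d10:-→d11:-→d12:-→d13:-→d14:-→d15:-→d16:-→d17:H5→d18:-→d19:-→d20:H0 -> H0
  - 39.9.64.0/20 clear@20
  lookup 20.21.107.115: bits 00 walk d0:H3→d1:-→d2:- -> H3
  - 212.5.0.0/17 clear@17
  add 39.0.0.0/8 -> H1 at depth 8
  lookup 39.0.9.226: bits 001001110000 walk d0:H3→d1:-→d2:-→d3:-→d4:-→d5:-→d6:-→d7:-→d8:H1→d9:-→d10:-→d11:-→d12:- -> H1
  add 212.5.123.114/32 -> H1 at depth 32
  lookup 212.5.115.121: bits 11010100000001010111 walk d0:H3→d1:-→d2:-→d3:-→d4:-→d5:-→d6:-→d7:-→d8:-→d9:-→d10:-→d11:-→d12:-→d13:-→d14:-→d15:-→d16:-→d17:-→d18:-→d19:-→d20:H0 -> H0
  add 39.0.0.0/10 -> H2 at depth 10
  lookup 39.9.74.222: bits 00100111000010010100 walk d0:H3→d1:-→d2:-→d3:-→d4:-→d5:-→d6:-→d7:-→d8:H1→d9:-→d10:H2→d11:-→d12:-→d13:-→d14:-→d15:-→d16:H4→d17:-→d18:-→d19:-→d20:- -> H4
  lookup 212.5.112.122: bits 11010100000001010111 walk d0:H3→d1:-→d2:-→d3:-→d4:-→d5:-→d6:-→d7:-→d8:-→d9:-→d10:-→d11:-→d12:-→d13:-→d14:-→d15:-→d16:-→d17:-→d18:-→d19:-→d20:H0 -> H0
  add 39.9.67.48/28 -> H4 at depth 28
  lookup 212.5.119.249: bits 11010100000001010111 walk d0:H3→d1:-→d2:-→d3:-→d4:-→d5:-→d6:-→d7:-→d8:-→d9:-→d10:-→d11:-→d12:-→d13:-→d14:-→d15:-→d16:-→d17:-→d18:-→d19:-→d20:H0 -> H0
  add 39.0.0.0/8 -> H2 at depth 8
  lookup 212.5.112.152: bits 11010100000001010111 walk d0:H3→d1:-→d2:-→d3:-→d4:-→d5:-→d6:-→d7:-→d8:-→d9:-→d10:-→d11:-→d12:-→d13:-→d14:-→d15:-→d16:-→d17:-→d18:-→d19:-→d20:H0 -> H0
  add 39.9.67.0/24 -> H1 at depth 24
  - 39.0.0.0/8 clear@8

== LOOKUPS ==
["H0","H0","H3","H0","H0","H3","H1","H0","H4","H0","H0","H0"]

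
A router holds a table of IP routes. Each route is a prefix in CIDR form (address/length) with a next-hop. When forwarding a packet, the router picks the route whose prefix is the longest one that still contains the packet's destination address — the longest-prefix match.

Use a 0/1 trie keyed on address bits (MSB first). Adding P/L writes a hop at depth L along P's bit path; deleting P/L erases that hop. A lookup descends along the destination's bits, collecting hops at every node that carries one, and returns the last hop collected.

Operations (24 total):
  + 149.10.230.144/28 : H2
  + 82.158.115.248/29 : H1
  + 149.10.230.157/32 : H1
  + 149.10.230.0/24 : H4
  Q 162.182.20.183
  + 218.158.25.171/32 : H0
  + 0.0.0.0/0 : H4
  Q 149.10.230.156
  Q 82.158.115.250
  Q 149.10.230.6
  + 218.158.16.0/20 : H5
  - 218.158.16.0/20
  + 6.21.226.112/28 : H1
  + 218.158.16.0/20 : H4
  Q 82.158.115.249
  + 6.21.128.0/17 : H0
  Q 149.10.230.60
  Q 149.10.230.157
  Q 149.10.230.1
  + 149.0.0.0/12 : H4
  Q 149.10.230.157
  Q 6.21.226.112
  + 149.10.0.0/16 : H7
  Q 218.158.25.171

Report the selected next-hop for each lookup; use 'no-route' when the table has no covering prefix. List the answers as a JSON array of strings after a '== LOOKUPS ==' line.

Process each operation:
  add 149.10.230.144/28 -> H2 at depth 28
  add 82.158.115.248/29 -> H1 at depth 29
  add 149.10.230.157/32 -> H1 at depth 32
  add 149.10.230.0/24 -> H4 at depth 24
  Q 162.182.20.183: descend 10 ; hops seen [∅] ; pick no-route
  add 218.158.25.171/32 -> H0 at depth 32
  add 0.0.0.0/0 -> H4 at depth 0
  Q 149.10.230.156: descend 1001010100001010111001101001110 ; hops seen [H4,H4,H2] ; pick H2
  Q 82.158.115.250: descend 01010010100111100111001111111 ; hops seen [H4,H1] ; pick H1
  Q 149.10.230.6: descend 100101010000101011100110 ; hops seen [H4,H4] ; pick H4
  add 218.158.16.0/20 -> H5 at depth 20
  - 218.158.16.0/20 clear@20
  add 6.21.226.112/28 -> H1 at depth 28
  add 218.158.16.0/20 -> H4 at depth 20
  Q 82.158.115.249: descend 01010010100111100111001111111 ; hops seen [H4,H1] ; pick H1
  add 6.21.128.0/17 -> H0 at depth 17
  Q 149.10.230.60: descend 100101010000101011100110 ; hops seen [H4,H4] ; pick H4
  Q 149.10.230.157: descend 10010101000010101110011010011101 ; hops seen [H4,H4,H2,H1] ; pick H1
  Q 149.10.230.1: descend 100101010000101011100110 ; hops seen [H4,H4] ; pick H4
  add 149.0.0.0/12 -> H4 at depth 12
  Q 149.10.230.157: descend 10010101000010101110011010011101 ; hops seen [H4,H4,H4,H2,H1] ; pick H1
  Q 6.21.226.112: descend 0000011000010101111000100111 ; hops seen [H4,H0,H1] ; pick H1
  add 149.10.0.0/16 -> H7 at depth 16
  Q 218.158.25.171: descend 11011010100111100001100110101011 ; hops seen [H4,H4,H0] ; pick H0

== LOOKUPS ==
["no-route","H2","H1","H4","H1","H4","H1","H4","H1","H1","H0"]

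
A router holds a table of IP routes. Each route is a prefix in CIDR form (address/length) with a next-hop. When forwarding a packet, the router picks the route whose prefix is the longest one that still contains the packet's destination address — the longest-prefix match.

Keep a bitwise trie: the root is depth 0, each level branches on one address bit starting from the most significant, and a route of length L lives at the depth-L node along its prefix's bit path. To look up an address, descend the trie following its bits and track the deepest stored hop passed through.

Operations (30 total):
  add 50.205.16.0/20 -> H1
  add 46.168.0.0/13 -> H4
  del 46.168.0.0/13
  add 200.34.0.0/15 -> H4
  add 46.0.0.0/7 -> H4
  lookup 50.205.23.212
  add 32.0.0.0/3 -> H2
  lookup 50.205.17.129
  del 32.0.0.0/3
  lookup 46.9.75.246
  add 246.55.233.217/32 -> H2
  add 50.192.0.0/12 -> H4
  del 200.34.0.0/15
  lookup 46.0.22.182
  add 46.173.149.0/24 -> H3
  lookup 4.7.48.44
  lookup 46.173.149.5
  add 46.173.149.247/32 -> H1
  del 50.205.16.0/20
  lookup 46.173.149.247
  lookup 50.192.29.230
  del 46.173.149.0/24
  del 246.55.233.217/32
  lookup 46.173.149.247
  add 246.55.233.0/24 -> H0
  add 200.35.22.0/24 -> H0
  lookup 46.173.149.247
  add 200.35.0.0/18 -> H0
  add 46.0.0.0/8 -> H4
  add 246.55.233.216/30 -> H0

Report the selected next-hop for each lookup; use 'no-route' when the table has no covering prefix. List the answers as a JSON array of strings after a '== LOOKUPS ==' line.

Process each operation:
  + 50.205.16.0/20 (H1) depth=20
  + 46.168.0.0/13 (H4) depth=13
  del 46.168.0.0/13 (clear depth 13)
  + 200.34.0.0/15 (H4) depth=15
  + 46.0.0.0/7 (H4) depth=7
  lookup 50.205.23.212: bits 00110010110011010001 walk d0:-→d1:-→d2:-→d3:-→d4:-→d5:-→d6:-→d7:-→d8:-→d9:-→d10:-→d11:-→d12:-→d13:-→d14:-→d15:-→d16:-→d17:-→d18:-→d19:-→d20:H1 -> H1
  + 32.0.0.0/3 (H2) depth=3
  lookup 50.205.17.129: bits 00110010110011010001 walk d0:-→d1:-→d2:-→d3:H2→d4:-→d5:-→d6:-→d7:-→d8:-→d9:-→d10:-→d11:-→d12:-→d13:-→d14:-→d15:-→d16:-→d17:-→d18:-→d19:-→d20:H1 -> H1
  del 32.0.0.0/3 (clear depth 3)
  lookup 46.9.75.246: bits 00101110 walk d0:-→d1:-→d2:-→d3:-→d4:-→d5:-→d6:-→d7:H4→d8:- -> H4
  + 246.55.233.217/32 (H2) depth=32
  + 50.192.0.0/12 (H4) depth=12
  del 200.34.0.0/15 (clear depth 15)
  lookup 46.0.22.182: bits 00101110 walk d0:-→d1:-→d2:-→d3:-→d4:-→d5:-→d6:-→d7:H4→d8:- -> H4
  + 46.173.149.0/24 (H3) depth=24
  lookup 4.7.48.44: bits 00 walk d0:-→d1:-→d2:- -> no-route
  lookup 46.173.149.5: bits 001011101010110110010101 walk d0:-→d1:-→d2:-→d3:-→d4:-→d5:-→d6:-→d7:H4→d8:-→d9:-→d10:-→d11:-→d12:-→d13:-→d14:-→d15:-→d16:-→d17:-→d18:-→d19:-→d20:-→d21:-→d22:-→d23:-→d24:H3 -> H3
  + 46.173.149.247/32 (H1) depth=32
  del 50.205.16.0/20 (clear depth 20)
  lookup 46.173.149.247: bits 00101110101011011001010111110111 walk d0:-→d1:-→d2:-→d3:-→d4:-→d5:-→d6:-→d7:H4→d8:-→d9:-→d10:-→d11:-→d12:-→d13:-→d14:-→d15:-→d16:-→d17:-→d18:-→d19:-→d20:-→d21:-→d22:-→d23:-→d24:H3→d25:-→d26:-→d27:-→d28:-→d29:-→d30:-→d31:-→d32:H1 -> H1
  lookup 50.192.29.230: bits 001100101100 walk d0:-→d1:-→d2:-→d3:-→d4:-→d5:-→d6:-→d7:-→d8:-→d9:-→d10:-→d11:-→d12:H4 -> H4
  del 46.173.149.0/24 (clear depth 24)
  del 246.55.233.217/32 (clear depth 32)
  lookup 46.173.149.247: bits 00101110101011011001010111110111 walk d0:-→d1:-→d2:-→d3:-→d4:-→d5:-→d6:-→d7:H4→d8:-→d9:-→d10:-→d11:-→d12:-→d13:-→d14:-→d15:-→d16:-→d17:-→d18:-→d19:-→d20:-→d21:-→d22:-→d23:-→d24:-→d25:-→d26:-→d27:-→d28:-→d29:-→d30:-→d31:-→d32:H1 -> H1
  + 246.55.233.0/24 (H0) depth=24
  + 200.35.22.0/24 (H0) depth=24
  lookup 46.173.149.247: bits 00101110101011011001010111110111 walk d0:-→d1:-→d2:-→d3:-→d4:-→d5:-→d6:-→d7:H4→d8:-→d9:-→d10:-→d11:-→d12:-→d13:-→d14:-→d15:-→d16:-→d17:-→d18:-→d19:-→d20:-→d21:-→d22:-→d23:-→d24:-→d25:-→d26:-→d27:-→d28:-→d29:-→d30:-→d31:-→d32:H1 -> H1
  + 200.35.0.0/18 (H0) depth=18
  + 46.0.0.0/8 (H4) depth=8
  + 246.55.233.216/30 (H0) depth=30

== LOOKUPS ==
["H1","H1","H4","H4","no-route","H3","H1","H4","H1","H1"]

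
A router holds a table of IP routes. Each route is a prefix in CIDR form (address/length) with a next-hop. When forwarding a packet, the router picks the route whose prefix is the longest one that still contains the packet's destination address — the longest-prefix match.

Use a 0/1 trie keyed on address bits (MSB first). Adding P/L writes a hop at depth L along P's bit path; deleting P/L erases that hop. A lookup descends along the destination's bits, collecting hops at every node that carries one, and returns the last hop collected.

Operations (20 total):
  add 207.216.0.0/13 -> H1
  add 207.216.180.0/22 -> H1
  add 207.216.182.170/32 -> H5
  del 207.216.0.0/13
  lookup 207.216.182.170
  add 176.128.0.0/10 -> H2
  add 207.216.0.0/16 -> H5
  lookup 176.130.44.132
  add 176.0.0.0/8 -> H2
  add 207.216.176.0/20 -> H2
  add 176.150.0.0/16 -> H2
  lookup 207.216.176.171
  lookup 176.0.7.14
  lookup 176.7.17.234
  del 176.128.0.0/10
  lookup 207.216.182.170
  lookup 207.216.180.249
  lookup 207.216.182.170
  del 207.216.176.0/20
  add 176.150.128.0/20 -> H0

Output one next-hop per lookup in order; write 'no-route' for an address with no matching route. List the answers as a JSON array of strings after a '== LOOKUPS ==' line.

Trace:
  + 207.216.0.0/13 (H1) depth=13
  + 207.216.180.0/22 (H1) depth=22
  + 207.216.182.170/32 (H5) depth=32
  - 207.216.0.0/13 clear@13
  lookup 207.216.182.170: bits 11001111110110001011011010101010 walk d0:-→d1:-→d2:-→d3:-→d4:-→d5:-→d6:-→d7:-→d8:-→d9:-→d10:-→d11:-→d12:-→d13:-→d14:-→d15:-→d16:-→d17:-→d18:-→d19:-→d20:-→d21:-→d22:H1→d23:-→d24:-→d25:-→d26:-→d27:-→d28:-→d29:-→d30:-→d31:-→d32:H5 -> H5
  + 176.128.0.0/10 (H2) depth=10
  + 207.216.0.0/16 (H5) depth=16
  lookup 176.130.44.132: bits 1011000010 walk d0:-→d1:-→d2:-→d3:-→d4:-→d5:-→d6:-→d7:-→d8:-→d9:-→d10:H2 -> H2
  + 176.0.0.0/8 (H2) depth=8
  + 207.216.176.0/20 (H2) depth=20
  + 176.150.0.0/16 (H2) depth=16
  lookup 207.216.176.171: bits 110011111101100010110 walk d0:-→d1:-→d2:-→d3:-→d4:-→d5:-→d6:-→d7:-→d8:-→d9:-→d10:-→d11:-→d12:-→d13:-→d14:-→d15:-→d16:H5→d17:-→d18:-→d19:-→d20:H2→d21:- -> H2
  lookup 176.0.7.14: bits 10110000 walk d0:-→d1:-→d2:-→d3:-→d4:-→d5:-→d6:-→d7:-→d8:H2 -> H2
  lookup 176.7.17.234: bits 10110000 walk d0:-→d1:-→d2:-→d3:-→d4:-→d5:-→d6:-→d7:-→d8:H2 -> H2
  - 176.128.0.0/10 clear@10
  lookup 207.216.182.170: bits 11001111110110001011011010101010 walk d0:-→d1:-→d2:-→d3:-→d4:-→d5:-→d6:-→d7:-→d8:-→d9:-→d10:-→d11:-→d12:-→d13:-→d14:-→d15:-→d16:H5→d17:-→d18:-→d19:-→d20:H2→d21:-→d22:H1→d23:-→d24:-→d25:-→d26:-→d27:-→d28:-→d29:-→d30:-→d31:-→d32:H5 -> H5
  lookup 207.216.180.249: bits 1100111111011000101101 walk d0:-→d1:-→d2:-→d3:-→d4:-→d5:-→d6:-→d7:-→d8:-→d9:-→d10:-→d11:-→d12:-→d13:-→d14:-→d15:-→d16:H5→d17:-→d18:-→d19:-→d20:H2→d21:-→d22:H1 -> H1
  lookup 207.216.182.170: bits 11001111110110001011011010101010 walk d0:-→d1:-→d2:-→d3:-→d4:-→d5:-→d6:-→d7:-→d8:-→d9:-→d10:-→d11:-→d12:-→d13:-→d14:-→d15:-→d16:H5→d17:-→d18:-→d19:-→d20:H2→d21:-→d22:H1→d23:-→d24:-→d25:-→d26:-→d27:-→d28:-→d29:-→d30:-→d31:-→d32:H5 -> H5
  - 207.216.176.0/20 clear@20
  + 176.150.128.0/20 (H0) depth=20

== LOOKUPS ==
["H5","H2","H2","H2","H2","H5","H1","H5"]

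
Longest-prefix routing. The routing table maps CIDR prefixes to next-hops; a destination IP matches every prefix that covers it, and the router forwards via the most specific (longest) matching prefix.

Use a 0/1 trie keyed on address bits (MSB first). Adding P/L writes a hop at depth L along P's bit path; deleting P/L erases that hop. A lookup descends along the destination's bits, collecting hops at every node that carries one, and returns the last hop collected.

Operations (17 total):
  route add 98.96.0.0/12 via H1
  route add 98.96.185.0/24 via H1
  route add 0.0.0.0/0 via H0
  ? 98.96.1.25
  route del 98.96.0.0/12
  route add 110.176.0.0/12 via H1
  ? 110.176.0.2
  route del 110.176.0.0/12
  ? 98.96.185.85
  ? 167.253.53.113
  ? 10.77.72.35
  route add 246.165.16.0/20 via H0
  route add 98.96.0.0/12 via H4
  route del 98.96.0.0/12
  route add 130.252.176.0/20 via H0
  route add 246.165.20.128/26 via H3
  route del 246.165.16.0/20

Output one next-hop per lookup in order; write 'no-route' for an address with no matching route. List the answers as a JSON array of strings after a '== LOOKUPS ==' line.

Trace:
  add 98.96.0.0/12 -> H1 at depth 12
  add 98.96.185.0/24 -> H1 at depth 24
  add 0.0.0.0/0 -> H0 at depth 0
  Q 98.96.1.25: descend 0110001001100000 ; hops seen [H0,H1] ; pick H1
  - 98.96.0.0/12 clear@12
  add 110.176.0.0/12 -> H1 at depth 12
  Q 110.176.0.2: descend 011011101011 ; hops seen [H0,H1] ; pick H1
  - 110.176.0.0/12 clear@12
  Q 98.96.185.85: descend 011000100110000010111001 ; hops seen [H0,H1] ; pick H1
  Q 167.253.53.113: descend ε ; hops seen [H0] ; pick H0
  Q 10.77.72.35: descend 0 ; hops seen [H0] ; pick H0
  add 246.165.16.0/20 -> H0 at depth 20
  add 98.96.0.0/12 -> H4 at depth 12
  - 98.96.0.0/12 clear@12
  add 130.252.176.0/20 -> H0 at depth 20
  add 246.165.20.128/26 -> H3 at depth 26
  - 246.165.16.0/20 clear@20

== LOOKUPS ==
["H1","H1","H1","H0","H0"]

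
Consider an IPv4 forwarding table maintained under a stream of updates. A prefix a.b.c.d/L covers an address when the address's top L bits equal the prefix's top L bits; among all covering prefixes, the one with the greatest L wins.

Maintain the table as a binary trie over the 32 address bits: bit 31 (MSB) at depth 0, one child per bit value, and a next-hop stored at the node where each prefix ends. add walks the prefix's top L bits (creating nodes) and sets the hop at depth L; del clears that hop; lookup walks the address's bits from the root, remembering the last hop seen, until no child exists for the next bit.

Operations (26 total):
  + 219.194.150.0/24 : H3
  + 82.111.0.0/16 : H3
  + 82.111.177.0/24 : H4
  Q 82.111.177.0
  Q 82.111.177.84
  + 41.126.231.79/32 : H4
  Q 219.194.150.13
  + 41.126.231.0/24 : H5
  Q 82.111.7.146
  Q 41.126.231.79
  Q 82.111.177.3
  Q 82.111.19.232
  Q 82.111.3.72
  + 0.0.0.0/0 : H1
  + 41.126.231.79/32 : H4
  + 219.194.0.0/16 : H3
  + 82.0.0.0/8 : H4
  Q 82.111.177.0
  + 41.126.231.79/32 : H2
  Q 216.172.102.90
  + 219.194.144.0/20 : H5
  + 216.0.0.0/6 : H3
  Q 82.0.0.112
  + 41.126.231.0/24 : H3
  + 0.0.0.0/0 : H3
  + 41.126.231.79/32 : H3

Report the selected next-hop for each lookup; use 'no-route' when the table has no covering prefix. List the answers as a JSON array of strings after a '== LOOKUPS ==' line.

Apply in order:
  add 219.194.150.0/24 -> H3 at depth 24
  add 82.111.0.0/16 -> H3 at depth 16
  add 82.111.177.0/24 -> H4 at depth 24
  lookup 82.111.177.0: bits 010100100110111110110001 walk d0:-→d1:-→d2:-→d3:-→d4:-→d5:-→d6:-→d7:-→d8:-→d9:-→d10:-→d11:-→d12:-→d13:-→d14:-→d15:-→d16:H3→d17:-→d18:-→d19:-→d20:-→d21:-→d22:-→d23:-→d24:H4 -> H4
  lookup 82.111.177.84: bits 010100100110111110110001 walk d0:-→d1:-→d2:-→d3:-→d4:-→d5:-→d6:-→d7:-→d8:-→d9:-→d10:-→d11:-→d12:-→d13:-→d14:-→d15:-→d16:H3→d17:-→d18:-→d19:-→d20:-→d21:-→d22:-→d23:-→d24:H4 -> H4
  add 41.126.231.79/32 -> H4 at depth 32
  lookup 219.194.150.13: bits 110110111100001010010110 walk d0:-→d1:-→d2:-→d3:-→d4:-→d5:-→d6:-→d7:-→d8:-→d9:-→d10:-→d11:-→d12:-→d13:-→d14:-→d15:-→d16:-→d17:-→d18:-→d19:-→d20:-→d21:-→d22:-→d23:-→d24:H3 -> H3
  add 41.126.231.0/24 -> H5 at depth 24
  lookup 82.111.7.146: bits 0101001001101111 walk d0:-→d1:-→d2:-→d3:-→d4:-→d5:-→d6:-→d7:-→d8:-→d9:-→d10:-→d11:-→d12:-→d13:-→d14:-→d15:-→d16:H3 -> H3
  lookup 41.126.231.79: bits 00101001011111101110011101001111 walk d0:-→d1:-→d2:-→d3:-→d4:-→d5:-→d6:-→d7:-→d8:-→d9:-→d10:-→d11:-→d12:-→d13:-→d14:-→d15:-→d16:-→d17:-→d18:-→d19:-→d20:-→d21:-→d22:-→d23:-→d24:H5→d25:-→d26:-→d27:-→d28:-→d29:-→d30:-→d31:-→d32:H4 -> H4
  lookup 82.111.177.3: bits 010100100110111110110001 walk d0:-→d1:-→d2:-→d3:-→d4:-→d5:-→d6:-→d7:-→d8:-→d9:-→d10:-→d11:-→d12:-→d13:-→d14:-→d15:-→d16:H3→d17:-→d18:-→d19:-→d20:-→d21:-→d22:-→d23:-→d24:H4 -> H4
  lookup 82.111.19.232: bits 0101001001101111 walk d0:-→d1:-→d2:-→d3:-→d4:-→d5:-→d6:-→d7:-→d8:-→d9:-→d10:-→d11:-→d12:-→d13:-→d14:-→d15:-→d16:H3 -> H3
  lookup 82.111.3.72: bits 0101001001101111 walk d0:-→d1:-→d2:-→d3:-→d4:-→d5:-→d6:-→d7:-→d8:-→d9:-→d10:-→d11:-→d12:-→d13:-→d14:-→d15:-→d16:H3 -> H3
  add 0.0.0.0/0 -> H1 at depth 0
  add 41.126.231.79/32 -> H4 at depth 32
  add 219.194.0.0/16 -> H3 at depth 16
  add 82.0.0.0/8 -> H4 at depth 8
  lookup 82.111.177.0: bits 010100100110111110110001 walk d0:H1→d1:-→d2:-→d3:-→d4:-→d5:-→d6:-→d7:-→d8:H4→d9:-→d10:-→d11:-→d12:-→d13:-→d14:-→d15:-→d16:H3→d17:-→d18:-→d19:-→d20:-→d21:-→d22:-→d23:-→d24:H4 -> H4
  add 41.126.231.79/32 -> H2 at depth 32
  lookup 216.172.102.90: bits 110110 walk d0:H1→d1:-→d2:-→d3:-→d4:-→d5:-→d6:- -> H1
  add 219.194.144.0/20 -> H5 at depth 20
  add 216.0.0.0/6 -> H3 at depth 6
  lookup 82.0.0.112: bits 010100100 walk d0:H1→d1:-→d2:-→d3:-→d4:-→d5:-→d6:-→d7:-→d8:H4→d9:- -> H4
  add 41.126.231.0/24 -> H3 at depth 24
  add 0.0.0.0/0 -> H3 at depth 0
  add 41.126.231.79/32 -> H3 at depth 32

== LOOKUPS ==
["H4","H4","H3","H3","H4","H4","H3","H3","H4","H1","H4"]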